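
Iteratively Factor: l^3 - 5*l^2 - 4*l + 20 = (l - 5)*(l^2 - 4) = (l - 5)*(l - 2)*(l + 2)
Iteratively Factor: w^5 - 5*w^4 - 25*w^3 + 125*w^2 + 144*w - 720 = (w - 3)*(w^4 - 2*w^3 - 31*w^2 + 32*w + 240) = (w - 5)*(w - 3)*(w^3 + 3*w^2 - 16*w - 48) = (w - 5)*(w - 3)*(w + 4)*(w^2 - w - 12) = (w - 5)*(w - 3)*(w + 3)*(w + 4)*(w - 4)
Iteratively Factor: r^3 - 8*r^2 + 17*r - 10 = (r - 1)*(r^2 - 7*r + 10) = (r - 5)*(r - 1)*(r - 2)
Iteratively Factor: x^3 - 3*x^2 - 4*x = (x)*(x^2 - 3*x - 4) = x*(x - 4)*(x + 1)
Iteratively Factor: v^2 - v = (v)*(v - 1)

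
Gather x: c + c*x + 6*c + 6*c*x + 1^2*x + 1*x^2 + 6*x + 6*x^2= 7*c + 7*x^2 + x*(7*c + 7)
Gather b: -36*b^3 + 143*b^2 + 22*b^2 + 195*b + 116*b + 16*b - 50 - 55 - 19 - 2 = -36*b^3 + 165*b^2 + 327*b - 126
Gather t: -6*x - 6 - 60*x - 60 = -66*x - 66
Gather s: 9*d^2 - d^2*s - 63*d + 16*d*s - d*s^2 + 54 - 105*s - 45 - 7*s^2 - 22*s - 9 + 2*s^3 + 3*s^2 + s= 9*d^2 - 63*d + 2*s^3 + s^2*(-d - 4) + s*(-d^2 + 16*d - 126)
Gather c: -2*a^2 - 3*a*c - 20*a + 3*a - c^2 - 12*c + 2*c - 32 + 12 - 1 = -2*a^2 - 17*a - c^2 + c*(-3*a - 10) - 21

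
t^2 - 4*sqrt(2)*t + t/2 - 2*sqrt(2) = (t + 1/2)*(t - 4*sqrt(2))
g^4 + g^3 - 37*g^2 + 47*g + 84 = (g - 4)*(g - 3)*(g + 1)*(g + 7)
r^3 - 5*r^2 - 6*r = r*(r - 6)*(r + 1)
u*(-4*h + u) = -4*h*u + u^2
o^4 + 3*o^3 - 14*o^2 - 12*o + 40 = (o - 2)^2*(o + 2)*(o + 5)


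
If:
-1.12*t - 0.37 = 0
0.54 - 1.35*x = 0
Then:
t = -0.33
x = 0.40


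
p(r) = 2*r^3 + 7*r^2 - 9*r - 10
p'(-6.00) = 123.00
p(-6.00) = -136.00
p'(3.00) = 87.00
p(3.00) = 80.00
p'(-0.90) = -16.74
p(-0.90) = 2.31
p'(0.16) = -6.61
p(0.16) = -11.25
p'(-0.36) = -13.26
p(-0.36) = -5.95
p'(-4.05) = 32.72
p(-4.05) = 8.41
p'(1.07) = 12.85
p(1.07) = -9.17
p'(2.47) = 62.19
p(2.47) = 40.61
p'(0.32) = -3.91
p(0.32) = -12.10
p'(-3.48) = 14.94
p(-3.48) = 21.80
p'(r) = 6*r^2 + 14*r - 9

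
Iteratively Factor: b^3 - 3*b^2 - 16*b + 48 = (b - 3)*(b^2 - 16) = (b - 3)*(b + 4)*(b - 4)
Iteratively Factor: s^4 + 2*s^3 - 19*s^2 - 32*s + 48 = (s + 4)*(s^3 - 2*s^2 - 11*s + 12) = (s - 4)*(s + 4)*(s^2 + 2*s - 3) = (s - 4)*(s + 3)*(s + 4)*(s - 1)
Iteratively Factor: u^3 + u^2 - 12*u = (u - 3)*(u^2 + 4*u) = (u - 3)*(u + 4)*(u)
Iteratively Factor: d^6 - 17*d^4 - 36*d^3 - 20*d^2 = (d)*(d^5 - 17*d^3 - 36*d^2 - 20*d) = d*(d + 1)*(d^4 - d^3 - 16*d^2 - 20*d) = d*(d - 5)*(d + 1)*(d^3 + 4*d^2 + 4*d) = d^2*(d - 5)*(d + 1)*(d^2 + 4*d + 4) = d^2*(d - 5)*(d + 1)*(d + 2)*(d + 2)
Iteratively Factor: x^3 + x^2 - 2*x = (x)*(x^2 + x - 2) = x*(x - 1)*(x + 2)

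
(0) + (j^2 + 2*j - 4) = j^2 + 2*j - 4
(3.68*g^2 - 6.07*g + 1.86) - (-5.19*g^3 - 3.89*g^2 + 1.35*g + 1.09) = 5.19*g^3 + 7.57*g^2 - 7.42*g + 0.77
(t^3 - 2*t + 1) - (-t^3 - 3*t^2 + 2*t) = 2*t^3 + 3*t^2 - 4*t + 1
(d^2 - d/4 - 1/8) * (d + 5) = d^3 + 19*d^2/4 - 11*d/8 - 5/8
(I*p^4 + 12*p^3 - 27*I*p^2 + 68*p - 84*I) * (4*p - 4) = 4*I*p^5 + 48*p^4 - 4*I*p^4 - 48*p^3 - 108*I*p^3 + 272*p^2 + 108*I*p^2 - 272*p - 336*I*p + 336*I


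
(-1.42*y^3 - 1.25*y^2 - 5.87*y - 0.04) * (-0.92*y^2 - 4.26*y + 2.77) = 1.3064*y^5 + 7.1992*y^4 + 6.792*y^3 + 21.5805*y^2 - 16.0895*y - 0.1108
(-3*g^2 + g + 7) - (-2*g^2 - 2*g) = -g^2 + 3*g + 7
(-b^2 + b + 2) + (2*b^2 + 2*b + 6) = b^2 + 3*b + 8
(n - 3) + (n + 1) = 2*n - 2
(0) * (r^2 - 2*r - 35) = 0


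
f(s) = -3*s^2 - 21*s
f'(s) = -6*s - 21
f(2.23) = -61.75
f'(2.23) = -34.38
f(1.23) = -30.37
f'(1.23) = -28.38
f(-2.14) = 31.20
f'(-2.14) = -8.16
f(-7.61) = -13.93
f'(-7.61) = 24.66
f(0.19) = -4.10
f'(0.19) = -22.14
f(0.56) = -12.70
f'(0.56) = -24.36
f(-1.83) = 28.38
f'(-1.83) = -10.02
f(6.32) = -252.55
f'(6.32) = -58.92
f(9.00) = -432.00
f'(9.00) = -75.00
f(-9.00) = -54.00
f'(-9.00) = 33.00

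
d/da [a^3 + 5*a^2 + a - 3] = 3*a^2 + 10*a + 1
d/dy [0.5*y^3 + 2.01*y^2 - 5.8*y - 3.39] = 1.5*y^2 + 4.02*y - 5.8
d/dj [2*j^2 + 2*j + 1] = 4*j + 2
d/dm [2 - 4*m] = -4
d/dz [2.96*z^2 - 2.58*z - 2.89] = 5.92*z - 2.58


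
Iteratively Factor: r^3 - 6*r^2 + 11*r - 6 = (r - 1)*(r^2 - 5*r + 6) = (r - 3)*(r - 1)*(r - 2)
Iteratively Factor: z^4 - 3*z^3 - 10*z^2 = (z - 5)*(z^3 + 2*z^2) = (z - 5)*(z + 2)*(z^2) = z*(z - 5)*(z + 2)*(z)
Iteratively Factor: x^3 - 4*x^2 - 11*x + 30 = (x + 3)*(x^2 - 7*x + 10) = (x - 5)*(x + 3)*(x - 2)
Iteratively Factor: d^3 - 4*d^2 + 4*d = (d - 2)*(d^2 - 2*d) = (d - 2)^2*(d)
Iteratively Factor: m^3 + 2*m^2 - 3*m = (m)*(m^2 + 2*m - 3) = m*(m - 1)*(m + 3)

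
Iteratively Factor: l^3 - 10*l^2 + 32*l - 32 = (l - 4)*(l^2 - 6*l + 8) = (l - 4)*(l - 2)*(l - 4)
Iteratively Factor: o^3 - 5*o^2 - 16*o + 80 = (o + 4)*(o^2 - 9*o + 20) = (o - 4)*(o + 4)*(o - 5)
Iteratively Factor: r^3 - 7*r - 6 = (r - 3)*(r^2 + 3*r + 2) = (r - 3)*(r + 2)*(r + 1)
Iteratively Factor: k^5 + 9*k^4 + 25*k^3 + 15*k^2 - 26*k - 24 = (k + 4)*(k^4 + 5*k^3 + 5*k^2 - 5*k - 6) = (k + 3)*(k + 4)*(k^3 + 2*k^2 - k - 2) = (k + 1)*(k + 3)*(k + 4)*(k^2 + k - 2) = (k - 1)*(k + 1)*(k + 3)*(k + 4)*(k + 2)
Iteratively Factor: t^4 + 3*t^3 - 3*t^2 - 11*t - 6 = (t + 3)*(t^3 - 3*t - 2) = (t + 1)*(t + 3)*(t^2 - t - 2) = (t + 1)^2*(t + 3)*(t - 2)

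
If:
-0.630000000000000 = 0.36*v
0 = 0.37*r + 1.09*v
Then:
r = 5.16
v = -1.75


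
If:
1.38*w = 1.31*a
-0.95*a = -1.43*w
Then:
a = 0.00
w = 0.00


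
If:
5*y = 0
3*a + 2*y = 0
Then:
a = 0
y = 0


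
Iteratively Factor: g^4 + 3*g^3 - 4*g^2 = (g)*(g^3 + 3*g^2 - 4*g) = g*(g - 1)*(g^2 + 4*g) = g*(g - 1)*(g + 4)*(g)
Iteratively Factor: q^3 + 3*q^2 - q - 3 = (q - 1)*(q^2 + 4*q + 3) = (q - 1)*(q + 3)*(q + 1)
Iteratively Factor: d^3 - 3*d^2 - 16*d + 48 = (d - 4)*(d^2 + d - 12) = (d - 4)*(d + 4)*(d - 3)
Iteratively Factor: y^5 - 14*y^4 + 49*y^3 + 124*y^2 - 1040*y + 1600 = (y + 4)*(y^4 - 18*y^3 + 121*y^2 - 360*y + 400) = (y - 4)*(y + 4)*(y^3 - 14*y^2 + 65*y - 100) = (y - 4)^2*(y + 4)*(y^2 - 10*y + 25) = (y - 5)*(y - 4)^2*(y + 4)*(y - 5)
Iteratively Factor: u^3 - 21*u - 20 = (u - 5)*(u^2 + 5*u + 4) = (u - 5)*(u + 4)*(u + 1)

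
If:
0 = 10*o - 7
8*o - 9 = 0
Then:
No Solution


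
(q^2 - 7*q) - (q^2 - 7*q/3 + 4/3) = -14*q/3 - 4/3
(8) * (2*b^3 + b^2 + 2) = 16*b^3 + 8*b^2 + 16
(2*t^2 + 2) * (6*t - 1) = 12*t^3 - 2*t^2 + 12*t - 2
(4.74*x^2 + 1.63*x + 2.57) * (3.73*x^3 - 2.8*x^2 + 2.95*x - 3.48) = 17.6802*x^5 - 7.1921*x^4 + 19.0051*x^3 - 18.8827*x^2 + 1.9091*x - 8.9436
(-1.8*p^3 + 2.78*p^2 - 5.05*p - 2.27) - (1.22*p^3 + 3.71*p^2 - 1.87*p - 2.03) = -3.02*p^3 - 0.93*p^2 - 3.18*p - 0.24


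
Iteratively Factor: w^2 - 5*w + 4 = (w - 4)*(w - 1)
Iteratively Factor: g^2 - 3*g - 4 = (g + 1)*(g - 4)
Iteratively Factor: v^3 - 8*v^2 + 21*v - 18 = (v - 3)*(v^2 - 5*v + 6) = (v - 3)*(v - 2)*(v - 3)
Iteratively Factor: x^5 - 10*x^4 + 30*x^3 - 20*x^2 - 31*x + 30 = (x - 5)*(x^4 - 5*x^3 + 5*x^2 + 5*x - 6) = (x - 5)*(x - 2)*(x^3 - 3*x^2 - x + 3) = (x - 5)*(x - 2)*(x + 1)*(x^2 - 4*x + 3) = (x - 5)*(x - 3)*(x - 2)*(x + 1)*(x - 1)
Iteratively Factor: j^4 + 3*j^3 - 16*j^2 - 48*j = (j - 4)*(j^3 + 7*j^2 + 12*j) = (j - 4)*(j + 3)*(j^2 + 4*j) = (j - 4)*(j + 3)*(j + 4)*(j)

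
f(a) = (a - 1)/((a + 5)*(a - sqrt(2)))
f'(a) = -(a - 1)/((a + 5)*(a - sqrt(2))^2) - (a - 1)/((a + 5)^2*(a - sqrt(2))) + 1/((a + 5)*(a - sqrt(2))) = ((1 - a)*(a + 5) + (1 - a)*(a - sqrt(2)) + (a + 5)*(a - sqrt(2)))/((a + 5)^2*(a - sqrt(2))^2)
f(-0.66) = 0.18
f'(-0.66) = -0.06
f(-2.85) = 0.42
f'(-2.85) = -0.21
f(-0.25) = 0.16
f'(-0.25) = -0.06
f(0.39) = 0.11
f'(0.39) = -0.09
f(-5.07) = -13.37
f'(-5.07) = -190.90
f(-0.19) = 0.15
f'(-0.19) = -0.07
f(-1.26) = 0.23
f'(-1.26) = -0.08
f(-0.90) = 0.20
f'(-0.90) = -0.07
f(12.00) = 0.06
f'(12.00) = 0.00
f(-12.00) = -0.14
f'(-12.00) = -0.02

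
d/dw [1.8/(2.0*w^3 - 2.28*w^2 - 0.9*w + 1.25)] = (-10.8*w^2 + 8.208*w + 1.62)/(2.0*w^3 - 2.28*w^2 - 0.9*w + 1.25)^2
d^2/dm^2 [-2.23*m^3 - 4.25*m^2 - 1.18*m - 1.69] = -13.38*m - 8.5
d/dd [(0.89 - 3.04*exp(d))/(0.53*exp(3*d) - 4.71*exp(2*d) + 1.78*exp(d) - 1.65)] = (3.2224*exp(3*d) - 15.7335*exp(2*d) + 8.3838*exp(d) + 3.4318)*exp(d)/(0.2809*exp(6*d) - 4.9926*exp(5*d) + 24.0709*exp(4*d) - 18.5166*exp(3*d) + 18.7114*exp(2*d) - 5.874*exp(d) + 2.7225)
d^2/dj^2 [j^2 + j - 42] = 2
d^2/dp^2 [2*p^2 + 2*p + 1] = 4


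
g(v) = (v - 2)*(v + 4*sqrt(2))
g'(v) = 2*v - 2 + 4*sqrt(2)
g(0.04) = -11.17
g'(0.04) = 3.74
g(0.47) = -9.37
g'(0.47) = 4.60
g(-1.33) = -14.41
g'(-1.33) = 1.00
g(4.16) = 21.20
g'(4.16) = 11.98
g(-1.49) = -14.54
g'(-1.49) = 0.68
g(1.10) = -6.08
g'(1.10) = 5.86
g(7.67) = 75.56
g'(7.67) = 19.00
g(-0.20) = -12.01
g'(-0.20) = 3.26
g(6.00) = 46.63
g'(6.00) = 15.66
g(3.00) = 8.66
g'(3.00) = 9.66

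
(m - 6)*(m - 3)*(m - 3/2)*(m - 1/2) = m^4 - 11*m^3 + 147*m^2/4 - 171*m/4 + 27/2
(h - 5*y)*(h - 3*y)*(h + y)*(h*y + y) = h^4*y - 7*h^3*y^2 + h^3*y + 7*h^2*y^3 - 7*h^2*y^2 + 15*h*y^4 + 7*h*y^3 + 15*y^4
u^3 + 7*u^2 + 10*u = u*(u + 2)*(u + 5)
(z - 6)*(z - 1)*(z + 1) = z^3 - 6*z^2 - z + 6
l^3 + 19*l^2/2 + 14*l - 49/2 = (l - 1)*(l + 7/2)*(l + 7)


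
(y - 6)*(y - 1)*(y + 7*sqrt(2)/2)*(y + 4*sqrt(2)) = y^4 - 7*y^3 + 15*sqrt(2)*y^3/2 - 105*sqrt(2)*y^2/2 + 34*y^2 - 196*y + 45*sqrt(2)*y + 168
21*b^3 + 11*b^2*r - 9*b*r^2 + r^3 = (-7*b + r)*(-3*b + r)*(b + r)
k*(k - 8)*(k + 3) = k^3 - 5*k^2 - 24*k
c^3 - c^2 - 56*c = c*(c - 8)*(c + 7)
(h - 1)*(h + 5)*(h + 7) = h^3 + 11*h^2 + 23*h - 35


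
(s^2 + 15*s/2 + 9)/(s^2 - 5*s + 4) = (s^2 + 15*s/2 + 9)/(s^2 - 5*s + 4)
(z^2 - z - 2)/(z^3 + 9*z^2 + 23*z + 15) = (z - 2)/(z^2 + 8*z + 15)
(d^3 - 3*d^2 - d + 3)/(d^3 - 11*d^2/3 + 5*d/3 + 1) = 3*(d + 1)/(3*d + 1)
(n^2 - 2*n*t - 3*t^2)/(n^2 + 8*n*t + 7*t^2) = (n - 3*t)/(n + 7*t)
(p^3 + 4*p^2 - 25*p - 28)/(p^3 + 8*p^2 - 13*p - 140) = (p + 1)/(p + 5)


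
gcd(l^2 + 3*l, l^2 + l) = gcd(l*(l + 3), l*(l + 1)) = l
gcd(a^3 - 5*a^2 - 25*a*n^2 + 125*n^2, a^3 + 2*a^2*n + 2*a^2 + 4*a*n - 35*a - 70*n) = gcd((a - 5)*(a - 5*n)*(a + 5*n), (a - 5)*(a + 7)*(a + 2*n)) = a - 5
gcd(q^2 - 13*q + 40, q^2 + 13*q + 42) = 1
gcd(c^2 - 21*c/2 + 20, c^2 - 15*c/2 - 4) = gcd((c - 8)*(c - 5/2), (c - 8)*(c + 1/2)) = c - 8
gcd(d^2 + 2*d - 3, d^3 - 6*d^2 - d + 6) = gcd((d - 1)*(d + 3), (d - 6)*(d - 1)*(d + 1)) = d - 1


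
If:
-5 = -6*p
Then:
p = 5/6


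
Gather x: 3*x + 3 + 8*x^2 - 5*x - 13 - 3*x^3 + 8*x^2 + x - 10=-3*x^3 + 16*x^2 - x - 20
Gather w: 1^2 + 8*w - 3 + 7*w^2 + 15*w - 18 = 7*w^2 + 23*w - 20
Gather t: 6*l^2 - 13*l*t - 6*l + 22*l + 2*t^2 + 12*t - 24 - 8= 6*l^2 + 16*l + 2*t^2 + t*(12 - 13*l) - 32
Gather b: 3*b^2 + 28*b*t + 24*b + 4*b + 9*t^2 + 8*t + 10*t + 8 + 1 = 3*b^2 + b*(28*t + 28) + 9*t^2 + 18*t + 9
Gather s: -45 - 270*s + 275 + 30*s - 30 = 200 - 240*s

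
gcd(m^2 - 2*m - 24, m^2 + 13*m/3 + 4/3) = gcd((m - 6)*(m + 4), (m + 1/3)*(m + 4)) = m + 4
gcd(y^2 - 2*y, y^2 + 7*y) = y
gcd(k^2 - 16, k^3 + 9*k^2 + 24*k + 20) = 1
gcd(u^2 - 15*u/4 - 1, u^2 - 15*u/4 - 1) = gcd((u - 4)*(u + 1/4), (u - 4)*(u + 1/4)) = u^2 - 15*u/4 - 1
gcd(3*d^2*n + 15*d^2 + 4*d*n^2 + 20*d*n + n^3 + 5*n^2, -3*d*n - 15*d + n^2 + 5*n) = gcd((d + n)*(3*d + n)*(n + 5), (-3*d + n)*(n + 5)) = n + 5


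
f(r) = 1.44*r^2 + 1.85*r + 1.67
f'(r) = 2.88*r + 1.85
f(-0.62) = 1.08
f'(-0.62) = 0.06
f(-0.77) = 1.10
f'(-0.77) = -0.37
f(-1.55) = 2.26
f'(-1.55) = -2.61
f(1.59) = 8.25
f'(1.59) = 6.43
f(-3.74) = 14.89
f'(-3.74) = -8.92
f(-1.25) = 1.61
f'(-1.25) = -1.75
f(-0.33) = 1.22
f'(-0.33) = 0.90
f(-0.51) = 1.10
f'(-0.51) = 0.38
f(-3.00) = 9.08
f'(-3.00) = -6.79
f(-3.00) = 9.08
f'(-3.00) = -6.79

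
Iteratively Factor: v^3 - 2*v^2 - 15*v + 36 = (v - 3)*(v^2 + v - 12) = (v - 3)*(v + 4)*(v - 3)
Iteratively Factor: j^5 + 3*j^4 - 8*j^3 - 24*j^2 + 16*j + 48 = (j + 3)*(j^4 - 8*j^2 + 16) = (j + 2)*(j + 3)*(j^3 - 2*j^2 - 4*j + 8) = (j - 2)*(j + 2)*(j + 3)*(j^2 - 4) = (j - 2)^2*(j + 2)*(j + 3)*(j + 2)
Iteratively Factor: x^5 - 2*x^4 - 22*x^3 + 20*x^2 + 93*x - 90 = (x - 2)*(x^4 - 22*x^2 - 24*x + 45) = (x - 5)*(x - 2)*(x^3 + 5*x^2 + 3*x - 9) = (x - 5)*(x - 2)*(x + 3)*(x^2 + 2*x - 3) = (x - 5)*(x - 2)*(x + 3)^2*(x - 1)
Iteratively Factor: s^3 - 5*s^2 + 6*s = (s - 3)*(s^2 - 2*s) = (s - 3)*(s - 2)*(s)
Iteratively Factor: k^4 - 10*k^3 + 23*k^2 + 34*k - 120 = (k + 2)*(k^3 - 12*k^2 + 47*k - 60) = (k - 5)*(k + 2)*(k^2 - 7*k + 12) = (k - 5)*(k - 3)*(k + 2)*(k - 4)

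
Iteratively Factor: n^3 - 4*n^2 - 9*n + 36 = (n - 3)*(n^2 - n - 12) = (n - 3)*(n + 3)*(n - 4)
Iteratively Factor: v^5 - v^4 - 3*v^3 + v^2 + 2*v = (v + 1)*(v^4 - 2*v^3 - v^2 + 2*v) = v*(v + 1)*(v^3 - 2*v^2 - v + 2) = v*(v - 2)*(v + 1)*(v^2 - 1) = v*(v - 2)*(v + 1)^2*(v - 1)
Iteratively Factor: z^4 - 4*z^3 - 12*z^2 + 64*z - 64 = (z - 2)*(z^3 - 2*z^2 - 16*z + 32) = (z - 4)*(z - 2)*(z^2 + 2*z - 8) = (z - 4)*(z - 2)*(z + 4)*(z - 2)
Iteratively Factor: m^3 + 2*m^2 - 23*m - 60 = (m + 4)*(m^2 - 2*m - 15) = (m - 5)*(m + 4)*(m + 3)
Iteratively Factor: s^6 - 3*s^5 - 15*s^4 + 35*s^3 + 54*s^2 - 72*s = (s)*(s^5 - 3*s^4 - 15*s^3 + 35*s^2 + 54*s - 72) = s*(s - 3)*(s^4 - 15*s^2 - 10*s + 24) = s*(s - 3)*(s + 2)*(s^3 - 2*s^2 - 11*s + 12) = s*(s - 3)*(s + 2)*(s + 3)*(s^2 - 5*s + 4) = s*(s - 3)*(s - 1)*(s + 2)*(s + 3)*(s - 4)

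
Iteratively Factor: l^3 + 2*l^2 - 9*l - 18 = (l - 3)*(l^2 + 5*l + 6) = (l - 3)*(l + 2)*(l + 3)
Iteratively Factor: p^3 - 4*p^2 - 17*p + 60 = (p - 5)*(p^2 + p - 12) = (p - 5)*(p - 3)*(p + 4)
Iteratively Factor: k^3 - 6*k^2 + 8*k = (k - 2)*(k^2 - 4*k) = (k - 4)*(k - 2)*(k)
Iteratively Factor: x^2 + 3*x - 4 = (x + 4)*(x - 1)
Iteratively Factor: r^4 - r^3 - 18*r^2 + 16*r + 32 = (r - 2)*(r^3 + r^2 - 16*r - 16) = (r - 4)*(r - 2)*(r^2 + 5*r + 4) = (r - 4)*(r - 2)*(r + 4)*(r + 1)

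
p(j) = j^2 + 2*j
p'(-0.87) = 0.26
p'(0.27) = 2.54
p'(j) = 2*j + 2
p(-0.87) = -0.98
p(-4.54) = 11.53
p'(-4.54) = -7.08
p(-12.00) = 120.00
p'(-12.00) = -22.00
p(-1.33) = -0.89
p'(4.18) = 10.36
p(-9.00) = 63.00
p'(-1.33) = -0.66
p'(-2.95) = -3.90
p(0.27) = 0.61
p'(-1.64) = -1.28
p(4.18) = 25.83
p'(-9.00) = -16.00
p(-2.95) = 2.80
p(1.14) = 3.58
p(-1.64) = -0.59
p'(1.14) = 4.28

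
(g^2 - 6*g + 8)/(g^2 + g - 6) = (g - 4)/(g + 3)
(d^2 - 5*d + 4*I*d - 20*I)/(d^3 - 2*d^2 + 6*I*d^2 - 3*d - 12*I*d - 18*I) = (d^2 + d*(-5 + 4*I) - 20*I)/(d^3 + d^2*(-2 + 6*I) + d*(-3 - 12*I) - 18*I)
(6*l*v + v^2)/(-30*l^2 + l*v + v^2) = v/(-5*l + v)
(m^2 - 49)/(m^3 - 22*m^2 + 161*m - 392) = (m + 7)/(m^2 - 15*m + 56)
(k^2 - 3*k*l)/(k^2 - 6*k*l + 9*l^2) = k/(k - 3*l)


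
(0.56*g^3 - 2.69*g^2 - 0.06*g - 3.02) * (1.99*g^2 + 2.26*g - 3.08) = 1.1144*g^5 - 4.0875*g^4 - 7.9236*g^3 + 2.1398*g^2 - 6.6404*g + 9.3016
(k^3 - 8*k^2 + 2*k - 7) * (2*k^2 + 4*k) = 2*k^5 - 12*k^4 - 28*k^3 - 6*k^2 - 28*k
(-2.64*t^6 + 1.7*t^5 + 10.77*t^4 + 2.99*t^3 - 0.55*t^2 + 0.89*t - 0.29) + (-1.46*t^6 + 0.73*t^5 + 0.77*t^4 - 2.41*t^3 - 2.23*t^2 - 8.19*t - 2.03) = -4.1*t^6 + 2.43*t^5 + 11.54*t^4 + 0.58*t^3 - 2.78*t^2 - 7.3*t - 2.32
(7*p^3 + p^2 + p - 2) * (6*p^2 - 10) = 42*p^5 + 6*p^4 - 64*p^3 - 22*p^2 - 10*p + 20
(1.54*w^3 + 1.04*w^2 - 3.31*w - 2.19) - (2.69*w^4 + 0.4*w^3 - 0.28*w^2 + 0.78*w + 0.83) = -2.69*w^4 + 1.14*w^3 + 1.32*w^2 - 4.09*w - 3.02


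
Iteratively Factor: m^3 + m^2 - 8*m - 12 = (m - 3)*(m^2 + 4*m + 4) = (m - 3)*(m + 2)*(m + 2)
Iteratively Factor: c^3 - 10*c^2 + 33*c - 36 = (c - 3)*(c^2 - 7*c + 12) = (c - 4)*(c - 3)*(c - 3)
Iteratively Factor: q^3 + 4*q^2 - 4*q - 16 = (q + 2)*(q^2 + 2*q - 8) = (q - 2)*(q + 2)*(q + 4)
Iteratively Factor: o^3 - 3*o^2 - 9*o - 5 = (o + 1)*(o^2 - 4*o - 5) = (o - 5)*(o + 1)*(o + 1)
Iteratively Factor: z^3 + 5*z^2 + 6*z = (z + 3)*(z^2 + 2*z) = z*(z + 3)*(z + 2)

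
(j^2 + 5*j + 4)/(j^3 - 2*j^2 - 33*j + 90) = (j^2 + 5*j + 4)/(j^3 - 2*j^2 - 33*j + 90)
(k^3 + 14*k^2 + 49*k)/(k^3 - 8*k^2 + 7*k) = (k^2 + 14*k + 49)/(k^2 - 8*k + 7)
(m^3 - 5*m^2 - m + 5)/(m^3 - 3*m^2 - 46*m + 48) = (m^2 - 4*m - 5)/(m^2 - 2*m - 48)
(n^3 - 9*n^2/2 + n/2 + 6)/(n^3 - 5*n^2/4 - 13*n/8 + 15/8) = 4*(n^2 - 3*n - 4)/(4*n^2 + n - 5)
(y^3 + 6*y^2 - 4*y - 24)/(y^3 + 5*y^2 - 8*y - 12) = (y + 2)/(y + 1)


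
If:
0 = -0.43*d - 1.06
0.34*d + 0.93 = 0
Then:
No Solution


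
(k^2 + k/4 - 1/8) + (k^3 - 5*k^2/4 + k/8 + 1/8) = k^3 - k^2/4 + 3*k/8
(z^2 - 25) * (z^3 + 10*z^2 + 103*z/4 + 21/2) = z^5 + 10*z^4 + 3*z^3/4 - 479*z^2/2 - 2575*z/4 - 525/2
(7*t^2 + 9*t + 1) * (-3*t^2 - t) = -21*t^4 - 34*t^3 - 12*t^2 - t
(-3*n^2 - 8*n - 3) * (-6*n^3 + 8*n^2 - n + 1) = 18*n^5 + 24*n^4 - 43*n^3 - 19*n^2 - 5*n - 3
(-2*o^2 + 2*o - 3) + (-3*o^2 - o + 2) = -5*o^2 + o - 1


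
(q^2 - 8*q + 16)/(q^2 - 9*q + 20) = (q - 4)/(q - 5)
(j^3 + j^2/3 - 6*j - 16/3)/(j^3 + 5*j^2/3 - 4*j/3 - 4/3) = (3*j^2 - 5*j - 8)/(3*j^2 - j - 2)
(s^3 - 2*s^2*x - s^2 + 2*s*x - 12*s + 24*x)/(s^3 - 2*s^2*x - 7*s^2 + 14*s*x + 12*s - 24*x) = (s + 3)/(s - 3)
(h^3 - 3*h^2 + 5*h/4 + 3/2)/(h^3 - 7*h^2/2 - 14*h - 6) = (h^2 - 7*h/2 + 3)/(h^2 - 4*h - 12)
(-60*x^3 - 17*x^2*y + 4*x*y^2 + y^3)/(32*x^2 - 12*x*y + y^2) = (-15*x^2 - 8*x*y - y^2)/(8*x - y)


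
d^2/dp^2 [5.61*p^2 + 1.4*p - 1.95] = 11.2200000000000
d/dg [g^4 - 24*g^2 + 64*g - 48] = 4*g^3 - 48*g + 64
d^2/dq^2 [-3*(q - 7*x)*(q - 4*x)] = -6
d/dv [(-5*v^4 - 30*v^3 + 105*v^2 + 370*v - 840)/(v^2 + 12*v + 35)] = 10*(-v^3 - 7*v^2 + 5*v + 47)/(v^2 + 10*v + 25)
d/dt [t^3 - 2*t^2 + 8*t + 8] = 3*t^2 - 4*t + 8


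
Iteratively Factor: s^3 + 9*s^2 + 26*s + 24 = (s + 4)*(s^2 + 5*s + 6) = (s + 2)*(s + 4)*(s + 3)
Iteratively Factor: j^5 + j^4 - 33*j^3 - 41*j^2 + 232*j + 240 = (j - 5)*(j^4 + 6*j^3 - 3*j^2 - 56*j - 48) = (j - 5)*(j - 3)*(j^3 + 9*j^2 + 24*j + 16) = (j - 5)*(j - 3)*(j + 4)*(j^2 + 5*j + 4) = (j - 5)*(j - 3)*(j + 4)^2*(j + 1)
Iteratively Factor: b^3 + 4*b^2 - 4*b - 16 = (b + 4)*(b^2 - 4) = (b + 2)*(b + 4)*(b - 2)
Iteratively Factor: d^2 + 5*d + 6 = (d + 3)*(d + 2)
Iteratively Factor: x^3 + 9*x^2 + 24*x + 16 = (x + 4)*(x^2 + 5*x + 4) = (x + 4)^2*(x + 1)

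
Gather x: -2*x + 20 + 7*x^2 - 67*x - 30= 7*x^2 - 69*x - 10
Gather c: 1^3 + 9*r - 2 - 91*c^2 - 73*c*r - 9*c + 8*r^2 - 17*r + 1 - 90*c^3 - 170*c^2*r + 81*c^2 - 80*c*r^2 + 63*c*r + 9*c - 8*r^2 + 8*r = -90*c^3 + c^2*(-170*r - 10) + c*(-80*r^2 - 10*r)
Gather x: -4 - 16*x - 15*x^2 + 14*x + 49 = -15*x^2 - 2*x + 45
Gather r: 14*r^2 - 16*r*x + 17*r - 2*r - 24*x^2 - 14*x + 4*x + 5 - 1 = 14*r^2 + r*(15 - 16*x) - 24*x^2 - 10*x + 4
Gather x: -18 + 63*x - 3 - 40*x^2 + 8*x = -40*x^2 + 71*x - 21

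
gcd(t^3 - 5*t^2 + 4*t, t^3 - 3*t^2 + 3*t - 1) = t - 1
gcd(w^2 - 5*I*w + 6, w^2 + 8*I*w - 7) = w + I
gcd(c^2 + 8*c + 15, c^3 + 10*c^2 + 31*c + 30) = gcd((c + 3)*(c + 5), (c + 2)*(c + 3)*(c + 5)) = c^2 + 8*c + 15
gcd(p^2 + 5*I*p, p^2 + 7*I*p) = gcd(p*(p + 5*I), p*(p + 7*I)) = p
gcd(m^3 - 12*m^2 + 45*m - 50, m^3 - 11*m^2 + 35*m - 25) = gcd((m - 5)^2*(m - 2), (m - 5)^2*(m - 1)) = m^2 - 10*m + 25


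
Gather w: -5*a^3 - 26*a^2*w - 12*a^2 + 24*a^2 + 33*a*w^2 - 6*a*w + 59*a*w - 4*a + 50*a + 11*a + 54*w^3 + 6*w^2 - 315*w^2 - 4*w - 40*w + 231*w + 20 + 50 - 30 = -5*a^3 + 12*a^2 + 57*a + 54*w^3 + w^2*(33*a - 309) + w*(-26*a^2 + 53*a + 187) + 40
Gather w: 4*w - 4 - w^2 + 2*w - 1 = -w^2 + 6*w - 5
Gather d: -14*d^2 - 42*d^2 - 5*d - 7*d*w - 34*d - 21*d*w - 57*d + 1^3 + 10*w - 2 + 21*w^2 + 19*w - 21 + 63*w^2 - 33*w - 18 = -56*d^2 + d*(-28*w - 96) + 84*w^2 - 4*w - 40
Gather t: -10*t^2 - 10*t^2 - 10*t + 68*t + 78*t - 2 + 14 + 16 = -20*t^2 + 136*t + 28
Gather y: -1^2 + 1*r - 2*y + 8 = r - 2*y + 7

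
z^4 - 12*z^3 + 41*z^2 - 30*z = z*(z - 6)*(z - 5)*(z - 1)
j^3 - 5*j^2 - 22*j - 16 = (j - 8)*(j + 1)*(j + 2)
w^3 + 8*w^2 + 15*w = w*(w + 3)*(w + 5)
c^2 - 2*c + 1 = (c - 1)^2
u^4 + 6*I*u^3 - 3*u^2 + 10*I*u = u*(u - I)*(u + 2*I)*(u + 5*I)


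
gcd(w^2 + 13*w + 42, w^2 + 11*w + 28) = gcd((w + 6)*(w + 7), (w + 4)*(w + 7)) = w + 7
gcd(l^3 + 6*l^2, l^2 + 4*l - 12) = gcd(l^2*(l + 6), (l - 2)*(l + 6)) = l + 6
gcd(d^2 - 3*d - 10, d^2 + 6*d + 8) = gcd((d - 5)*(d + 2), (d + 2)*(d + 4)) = d + 2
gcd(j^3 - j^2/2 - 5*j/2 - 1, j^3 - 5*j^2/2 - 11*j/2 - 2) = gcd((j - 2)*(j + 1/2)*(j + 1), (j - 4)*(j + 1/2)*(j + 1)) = j^2 + 3*j/2 + 1/2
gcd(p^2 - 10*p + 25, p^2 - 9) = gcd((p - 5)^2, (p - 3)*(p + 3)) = 1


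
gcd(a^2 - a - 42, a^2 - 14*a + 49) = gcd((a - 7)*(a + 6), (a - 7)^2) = a - 7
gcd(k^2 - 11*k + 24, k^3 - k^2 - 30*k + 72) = k - 3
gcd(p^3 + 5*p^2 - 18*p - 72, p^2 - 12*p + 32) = p - 4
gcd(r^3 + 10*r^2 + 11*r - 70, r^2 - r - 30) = r + 5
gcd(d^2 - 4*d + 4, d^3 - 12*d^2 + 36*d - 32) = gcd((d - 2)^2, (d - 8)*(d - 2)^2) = d^2 - 4*d + 4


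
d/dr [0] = 0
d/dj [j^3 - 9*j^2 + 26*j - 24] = 3*j^2 - 18*j + 26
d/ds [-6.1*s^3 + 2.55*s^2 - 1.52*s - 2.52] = -18.3*s^2 + 5.1*s - 1.52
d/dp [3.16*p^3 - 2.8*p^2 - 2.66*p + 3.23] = 9.48*p^2 - 5.6*p - 2.66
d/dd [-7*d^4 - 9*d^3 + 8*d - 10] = -28*d^3 - 27*d^2 + 8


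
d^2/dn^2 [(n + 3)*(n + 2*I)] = 2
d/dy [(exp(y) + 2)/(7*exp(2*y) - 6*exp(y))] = (-7*exp(2*y) - 28*exp(y) + 12)*exp(-y)/(49*exp(2*y) - 84*exp(y) + 36)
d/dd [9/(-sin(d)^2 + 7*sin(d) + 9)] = 9*(2*sin(d) - 7)*cos(d)/(7*sin(d) + cos(d)^2 + 8)^2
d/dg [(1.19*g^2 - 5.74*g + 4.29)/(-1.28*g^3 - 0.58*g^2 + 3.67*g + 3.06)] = (1.5232*g^4 - 14.6944*g^3 + 17.5117*g^2 + 12.2592*g - 33.3087)/(1.6384*g^6 + 1.4848*g^5 - 9.0588*g^4 - 12.0908*g^3 + 9.9193*g^2 + 22.4604*g + 9.3636)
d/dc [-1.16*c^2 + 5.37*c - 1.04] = 5.37 - 2.32*c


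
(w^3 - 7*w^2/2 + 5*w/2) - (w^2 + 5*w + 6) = w^3 - 9*w^2/2 - 5*w/2 - 6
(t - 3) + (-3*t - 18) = -2*t - 21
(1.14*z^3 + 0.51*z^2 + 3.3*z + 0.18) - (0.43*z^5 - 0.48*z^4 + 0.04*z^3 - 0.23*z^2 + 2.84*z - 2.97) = -0.43*z^5 + 0.48*z^4 + 1.1*z^3 + 0.74*z^2 + 0.46*z + 3.15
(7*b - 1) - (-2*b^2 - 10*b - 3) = 2*b^2 + 17*b + 2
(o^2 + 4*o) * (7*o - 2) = 7*o^3 + 26*o^2 - 8*o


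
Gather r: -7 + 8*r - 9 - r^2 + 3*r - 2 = -r^2 + 11*r - 18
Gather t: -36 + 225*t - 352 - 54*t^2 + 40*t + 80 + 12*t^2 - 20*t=-42*t^2 + 245*t - 308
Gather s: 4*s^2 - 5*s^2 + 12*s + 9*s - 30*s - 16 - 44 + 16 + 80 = -s^2 - 9*s + 36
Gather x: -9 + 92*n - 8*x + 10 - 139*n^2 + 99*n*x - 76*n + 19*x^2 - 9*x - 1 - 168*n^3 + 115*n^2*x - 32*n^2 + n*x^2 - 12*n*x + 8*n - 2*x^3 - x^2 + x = -168*n^3 - 171*n^2 + 24*n - 2*x^3 + x^2*(n + 18) + x*(115*n^2 + 87*n - 16)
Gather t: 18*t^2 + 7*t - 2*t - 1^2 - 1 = 18*t^2 + 5*t - 2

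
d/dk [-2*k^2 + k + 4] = 1 - 4*k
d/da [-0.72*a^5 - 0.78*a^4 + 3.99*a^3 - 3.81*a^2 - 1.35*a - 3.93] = -3.6*a^4 - 3.12*a^3 + 11.97*a^2 - 7.62*a - 1.35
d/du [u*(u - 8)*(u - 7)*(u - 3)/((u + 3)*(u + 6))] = (2*u^5 + 9*u^4 - 252*u^3 + 105*u^2 + 3636*u - 3024)/(u^4 + 18*u^3 + 117*u^2 + 324*u + 324)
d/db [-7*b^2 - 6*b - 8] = -14*b - 6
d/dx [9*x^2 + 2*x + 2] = 18*x + 2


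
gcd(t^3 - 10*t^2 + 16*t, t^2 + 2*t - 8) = t - 2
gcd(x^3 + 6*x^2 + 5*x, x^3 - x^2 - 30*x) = x^2 + 5*x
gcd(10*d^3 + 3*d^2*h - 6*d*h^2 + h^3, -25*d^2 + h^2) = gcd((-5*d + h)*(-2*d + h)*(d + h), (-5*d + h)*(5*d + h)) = 5*d - h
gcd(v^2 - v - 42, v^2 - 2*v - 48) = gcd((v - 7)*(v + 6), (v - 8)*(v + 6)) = v + 6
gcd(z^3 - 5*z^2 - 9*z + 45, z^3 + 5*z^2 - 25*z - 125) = z - 5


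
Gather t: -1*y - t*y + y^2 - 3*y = -t*y + y^2 - 4*y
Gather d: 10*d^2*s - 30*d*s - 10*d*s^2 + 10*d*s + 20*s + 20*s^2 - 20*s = 10*d^2*s + d*(-10*s^2 - 20*s) + 20*s^2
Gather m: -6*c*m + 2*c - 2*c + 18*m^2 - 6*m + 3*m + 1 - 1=18*m^2 + m*(-6*c - 3)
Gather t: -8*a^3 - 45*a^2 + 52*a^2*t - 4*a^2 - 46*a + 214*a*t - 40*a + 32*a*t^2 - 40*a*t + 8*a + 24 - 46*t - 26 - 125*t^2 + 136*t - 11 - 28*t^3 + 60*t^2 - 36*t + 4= -8*a^3 - 49*a^2 - 78*a - 28*t^3 + t^2*(32*a - 65) + t*(52*a^2 + 174*a + 54) - 9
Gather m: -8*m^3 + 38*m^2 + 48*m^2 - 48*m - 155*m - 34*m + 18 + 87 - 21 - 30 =-8*m^3 + 86*m^2 - 237*m + 54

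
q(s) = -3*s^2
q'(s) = -6*s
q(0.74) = -1.64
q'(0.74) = -4.44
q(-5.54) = -92.07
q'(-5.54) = 33.24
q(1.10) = -3.63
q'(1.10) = -6.60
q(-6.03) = -109.08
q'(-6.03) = 36.18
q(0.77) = -1.78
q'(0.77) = -4.62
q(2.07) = -12.85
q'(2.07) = -12.42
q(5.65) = -95.77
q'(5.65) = -33.90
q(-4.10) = -50.43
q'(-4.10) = 24.60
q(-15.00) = -675.00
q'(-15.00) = 90.00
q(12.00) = -432.00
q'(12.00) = -72.00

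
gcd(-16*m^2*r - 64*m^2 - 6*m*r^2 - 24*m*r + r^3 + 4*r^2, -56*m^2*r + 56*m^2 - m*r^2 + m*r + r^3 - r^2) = -8*m + r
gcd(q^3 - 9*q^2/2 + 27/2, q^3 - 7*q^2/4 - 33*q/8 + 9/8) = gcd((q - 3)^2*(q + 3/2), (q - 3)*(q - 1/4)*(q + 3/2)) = q^2 - 3*q/2 - 9/2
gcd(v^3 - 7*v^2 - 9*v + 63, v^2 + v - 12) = v - 3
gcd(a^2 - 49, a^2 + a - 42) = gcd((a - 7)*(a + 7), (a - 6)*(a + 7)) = a + 7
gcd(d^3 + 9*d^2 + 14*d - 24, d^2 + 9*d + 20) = d + 4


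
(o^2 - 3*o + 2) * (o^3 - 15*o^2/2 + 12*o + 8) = o^5 - 21*o^4/2 + 73*o^3/2 - 43*o^2 + 16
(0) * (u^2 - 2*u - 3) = 0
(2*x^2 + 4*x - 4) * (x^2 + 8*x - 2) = 2*x^4 + 20*x^3 + 24*x^2 - 40*x + 8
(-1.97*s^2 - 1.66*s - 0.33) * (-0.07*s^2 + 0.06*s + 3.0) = 0.1379*s^4 - 0.00199999999999999*s^3 - 5.9865*s^2 - 4.9998*s - 0.99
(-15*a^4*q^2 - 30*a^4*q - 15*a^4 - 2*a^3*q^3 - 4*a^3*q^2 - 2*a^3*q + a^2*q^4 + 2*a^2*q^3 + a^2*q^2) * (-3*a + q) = 45*a^5*q^2 + 90*a^5*q + 45*a^5 - 9*a^4*q^3 - 18*a^4*q^2 - 9*a^4*q - 5*a^3*q^4 - 10*a^3*q^3 - 5*a^3*q^2 + a^2*q^5 + 2*a^2*q^4 + a^2*q^3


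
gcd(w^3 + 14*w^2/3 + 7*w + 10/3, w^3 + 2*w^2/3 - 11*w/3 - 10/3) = w^2 + 8*w/3 + 5/3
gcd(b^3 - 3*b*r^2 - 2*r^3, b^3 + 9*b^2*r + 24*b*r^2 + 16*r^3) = b + r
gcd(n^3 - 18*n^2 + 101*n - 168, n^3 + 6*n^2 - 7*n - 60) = n - 3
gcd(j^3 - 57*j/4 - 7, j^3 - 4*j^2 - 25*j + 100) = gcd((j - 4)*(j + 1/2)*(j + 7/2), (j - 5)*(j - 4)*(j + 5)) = j - 4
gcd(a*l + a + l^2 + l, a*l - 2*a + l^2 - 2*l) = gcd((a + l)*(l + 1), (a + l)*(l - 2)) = a + l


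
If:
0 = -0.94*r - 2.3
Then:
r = -2.45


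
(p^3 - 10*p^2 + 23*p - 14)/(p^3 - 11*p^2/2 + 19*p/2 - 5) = 2*(p - 7)/(2*p - 5)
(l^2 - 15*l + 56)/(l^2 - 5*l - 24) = (l - 7)/(l + 3)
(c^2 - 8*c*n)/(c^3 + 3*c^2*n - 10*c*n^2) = (c - 8*n)/(c^2 + 3*c*n - 10*n^2)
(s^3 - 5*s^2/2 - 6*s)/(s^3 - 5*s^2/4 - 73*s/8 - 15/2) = 4*s/(4*s + 5)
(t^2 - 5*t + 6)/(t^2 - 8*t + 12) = (t - 3)/(t - 6)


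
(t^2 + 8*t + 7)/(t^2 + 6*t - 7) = (t + 1)/(t - 1)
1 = 1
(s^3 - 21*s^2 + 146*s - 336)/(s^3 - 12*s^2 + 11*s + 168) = (s - 6)/(s + 3)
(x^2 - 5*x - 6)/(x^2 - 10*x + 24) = (x + 1)/(x - 4)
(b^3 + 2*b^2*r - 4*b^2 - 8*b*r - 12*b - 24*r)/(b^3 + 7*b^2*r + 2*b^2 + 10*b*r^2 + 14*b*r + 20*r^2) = (b - 6)/(b + 5*r)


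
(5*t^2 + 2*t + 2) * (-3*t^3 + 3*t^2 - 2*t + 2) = -15*t^5 + 9*t^4 - 10*t^3 + 12*t^2 + 4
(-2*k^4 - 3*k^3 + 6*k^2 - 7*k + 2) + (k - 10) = -2*k^4 - 3*k^3 + 6*k^2 - 6*k - 8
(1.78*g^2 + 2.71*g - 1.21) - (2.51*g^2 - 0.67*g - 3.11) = -0.73*g^2 + 3.38*g + 1.9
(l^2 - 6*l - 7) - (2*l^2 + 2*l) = -l^2 - 8*l - 7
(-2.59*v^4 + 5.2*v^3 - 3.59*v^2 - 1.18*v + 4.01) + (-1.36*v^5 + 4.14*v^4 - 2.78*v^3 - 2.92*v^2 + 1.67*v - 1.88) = -1.36*v^5 + 1.55*v^4 + 2.42*v^3 - 6.51*v^2 + 0.49*v + 2.13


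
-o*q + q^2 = q*(-o + q)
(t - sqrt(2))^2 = t^2 - 2*sqrt(2)*t + 2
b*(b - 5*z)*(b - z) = b^3 - 6*b^2*z + 5*b*z^2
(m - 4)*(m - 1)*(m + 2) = m^3 - 3*m^2 - 6*m + 8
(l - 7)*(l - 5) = l^2 - 12*l + 35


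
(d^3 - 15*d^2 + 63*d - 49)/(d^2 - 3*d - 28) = (d^2 - 8*d + 7)/(d + 4)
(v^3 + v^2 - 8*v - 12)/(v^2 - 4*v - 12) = (v^2 - v - 6)/(v - 6)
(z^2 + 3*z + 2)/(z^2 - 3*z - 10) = (z + 1)/(z - 5)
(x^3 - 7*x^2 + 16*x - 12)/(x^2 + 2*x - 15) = (x^2 - 4*x + 4)/(x + 5)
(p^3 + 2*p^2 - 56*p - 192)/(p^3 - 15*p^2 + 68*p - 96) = (p^2 + 10*p + 24)/(p^2 - 7*p + 12)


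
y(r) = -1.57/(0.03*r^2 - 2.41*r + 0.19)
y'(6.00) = -0.02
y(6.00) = 0.12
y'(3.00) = -0.08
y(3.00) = 0.23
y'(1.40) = -0.37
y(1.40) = 0.50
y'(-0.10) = -20.39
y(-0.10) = -3.64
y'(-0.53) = -1.76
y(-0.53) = -1.06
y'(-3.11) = -0.06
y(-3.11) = -0.20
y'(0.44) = -5.01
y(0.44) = 1.82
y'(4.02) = -0.04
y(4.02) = 0.17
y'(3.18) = -0.07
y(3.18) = 0.22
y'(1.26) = -0.47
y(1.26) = 0.56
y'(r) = -1.57*(2.41 - 0.06*r)/(0.03*r^2 - 2.41*r + 0.19)^2 = (0.0942*r - 3.7837)/(0.03*r^2 - 2.41*r + 0.19)^2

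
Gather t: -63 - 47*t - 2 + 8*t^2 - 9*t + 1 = 8*t^2 - 56*t - 64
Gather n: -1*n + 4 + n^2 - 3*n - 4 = n^2 - 4*n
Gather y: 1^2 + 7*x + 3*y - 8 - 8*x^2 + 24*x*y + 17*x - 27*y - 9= -8*x^2 + 24*x + y*(24*x - 24) - 16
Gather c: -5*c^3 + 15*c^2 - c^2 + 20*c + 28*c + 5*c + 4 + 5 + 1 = -5*c^3 + 14*c^2 + 53*c + 10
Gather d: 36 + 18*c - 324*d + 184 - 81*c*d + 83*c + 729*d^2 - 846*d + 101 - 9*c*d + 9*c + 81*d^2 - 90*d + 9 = 110*c + 810*d^2 + d*(-90*c - 1260) + 330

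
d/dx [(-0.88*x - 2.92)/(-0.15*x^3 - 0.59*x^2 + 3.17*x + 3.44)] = (-0.264*x^3 - 1.8332*x^2 - 3.4456*x + 6.2292)/(0.0225*x^6 + 0.177*x^5 - 0.6029*x^4 - 4.7726*x^3 + 5.9897*x^2 + 21.8096*x + 11.8336)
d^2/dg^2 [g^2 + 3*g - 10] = 2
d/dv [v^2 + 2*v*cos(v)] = -2*v*sin(v) + 2*v + 2*cos(v)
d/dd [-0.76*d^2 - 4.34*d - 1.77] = -1.52*d - 4.34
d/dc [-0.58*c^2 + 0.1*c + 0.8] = 0.1 - 1.16*c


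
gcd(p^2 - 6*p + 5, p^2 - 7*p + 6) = p - 1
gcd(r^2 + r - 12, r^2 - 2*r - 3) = r - 3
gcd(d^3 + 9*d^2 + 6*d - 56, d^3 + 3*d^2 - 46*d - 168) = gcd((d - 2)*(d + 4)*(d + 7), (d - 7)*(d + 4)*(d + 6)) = d + 4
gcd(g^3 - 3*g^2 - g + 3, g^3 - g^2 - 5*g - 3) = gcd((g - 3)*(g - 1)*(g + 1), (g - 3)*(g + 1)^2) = g^2 - 2*g - 3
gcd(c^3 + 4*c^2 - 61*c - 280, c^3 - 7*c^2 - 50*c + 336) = c^2 - c - 56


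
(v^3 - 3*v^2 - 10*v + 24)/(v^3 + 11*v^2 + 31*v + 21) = (v^2 - 6*v + 8)/(v^2 + 8*v + 7)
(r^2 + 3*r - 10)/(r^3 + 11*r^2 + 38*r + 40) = (r - 2)/(r^2 + 6*r + 8)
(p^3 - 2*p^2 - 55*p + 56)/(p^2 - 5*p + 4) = (p^2 - p - 56)/(p - 4)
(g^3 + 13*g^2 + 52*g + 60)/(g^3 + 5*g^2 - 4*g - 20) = (g + 6)/(g - 2)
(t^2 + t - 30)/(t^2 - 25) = (t + 6)/(t + 5)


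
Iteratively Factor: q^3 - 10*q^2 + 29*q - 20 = (q - 5)*(q^2 - 5*q + 4) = (q - 5)*(q - 1)*(q - 4)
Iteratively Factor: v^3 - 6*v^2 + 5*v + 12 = (v - 3)*(v^2 - 3*v - 4) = (v - 3)*(v + 1)*(v - 4)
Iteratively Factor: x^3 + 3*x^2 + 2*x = (x + 1)*(x^2 + 2*x) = (x + 1)*(x + 2)*(x)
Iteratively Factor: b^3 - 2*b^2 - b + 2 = (b - 1)*(b^2 - b - 2) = (b - 2)*(b - 1)*(b + 1)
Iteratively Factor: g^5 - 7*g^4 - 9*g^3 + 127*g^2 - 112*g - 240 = (g + 1)*(g^4 - 8*g^3 - g^2 + 128*g - 240) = (g + 1)*(g + 4)*(g^3 - 12*g^2 + 47*g - 60) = (g - 4)*(g + 1)*(g + 4)*(g^2 - 8*g + 15) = (g - 5)*(g - 4)*(g + 1)*(g + 4)*(g - 3)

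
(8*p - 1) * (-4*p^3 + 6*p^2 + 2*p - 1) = -32*p^4 + 52*p^3 + 10*p^2 - 10*p + 1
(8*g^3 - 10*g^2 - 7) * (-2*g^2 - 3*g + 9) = -16*g^5 - 4*g^4 + 102*g^3 - 76*g^2 + 21*g - 63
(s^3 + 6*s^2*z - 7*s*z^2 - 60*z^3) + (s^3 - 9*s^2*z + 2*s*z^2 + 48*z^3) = 2*s^3 - 3*s^2*z - 5*s*z^2 - 12*z^3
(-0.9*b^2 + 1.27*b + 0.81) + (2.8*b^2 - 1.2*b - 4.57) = 1.9*b^2 + 0.0700000000000001*b - 3.76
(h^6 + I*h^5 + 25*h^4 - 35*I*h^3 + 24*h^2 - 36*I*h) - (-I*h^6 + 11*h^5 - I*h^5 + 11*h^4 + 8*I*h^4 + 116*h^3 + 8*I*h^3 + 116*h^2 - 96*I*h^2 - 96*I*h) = h^6 + I*h^6 - 11*h^5 + 2*I*h^5 + 14*h^4 - 8*I*h^4 - 116*h^3 - 43*I*h^3 - 92*h^2 + 96*I*h^2 + 60*I*h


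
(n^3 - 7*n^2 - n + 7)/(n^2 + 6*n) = (n^3 - 7*n^2 - n + 7)/(n*(n + 6))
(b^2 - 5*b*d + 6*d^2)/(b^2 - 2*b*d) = (b - 3*d)/b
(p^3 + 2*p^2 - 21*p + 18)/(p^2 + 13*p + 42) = (p^2 - 4*p + 3)/(p + 7)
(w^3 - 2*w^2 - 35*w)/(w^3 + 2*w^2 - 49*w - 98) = w*(w + 5)/(w^2 + 9*w + 14)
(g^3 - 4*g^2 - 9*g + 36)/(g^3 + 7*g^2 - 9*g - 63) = (g - 4)/(g + 7)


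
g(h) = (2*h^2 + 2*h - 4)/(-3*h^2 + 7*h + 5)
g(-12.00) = -0.51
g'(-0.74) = 15.62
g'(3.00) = 206.00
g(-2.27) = -0.07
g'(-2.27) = 0.22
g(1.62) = 0.53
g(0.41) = -0.39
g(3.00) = -20.00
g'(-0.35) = 8.79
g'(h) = (4*h + 2)/(-3*h^2 + 7*h + 5) + (6*h - 7)*(2*h^2 + 2*h - 4)/(-3*h^2 + 7*h + 5)^2 = 2*(10*h^2 - 2*h + 19)/(9*h^4 - 42*h^3 + 19*h^2 + 70*h + 25)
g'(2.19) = 3.55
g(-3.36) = -0.23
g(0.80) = -0.13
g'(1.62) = 1.17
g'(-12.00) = 0.01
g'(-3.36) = 0.10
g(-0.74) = 2.41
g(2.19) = 1.68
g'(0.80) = 0.63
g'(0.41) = 0.73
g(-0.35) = -2.04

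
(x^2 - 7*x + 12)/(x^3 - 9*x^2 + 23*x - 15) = (x - 4)/(x^2 - 6*x + 5)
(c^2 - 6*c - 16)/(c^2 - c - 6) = (c - 8)/(c - 3)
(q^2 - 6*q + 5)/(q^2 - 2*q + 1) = (q - 5)/(q - 1)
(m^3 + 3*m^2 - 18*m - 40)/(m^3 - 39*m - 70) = (m - 4)/(m - 7)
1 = 1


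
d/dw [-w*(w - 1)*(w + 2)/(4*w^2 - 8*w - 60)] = (-w^4 + 4*w^3 + 45*w^2 + 30*w - 30)/(4*(w^4 - 4*w^3 - 26*w^2 + 60*w + 225))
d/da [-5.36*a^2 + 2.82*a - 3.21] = 2.82 - 10.72*a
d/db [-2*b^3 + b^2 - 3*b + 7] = -6*b^2 + 2*b - 3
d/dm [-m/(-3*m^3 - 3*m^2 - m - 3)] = (3*m^3 + 3*m^2 - m*(9*m^2 + 6*m + 1) + m + 3)/(3*m^3 + 3*m^2 + m + 3)^2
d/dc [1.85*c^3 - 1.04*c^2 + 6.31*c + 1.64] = 5.55*c^2 - 2.08*c + 6.31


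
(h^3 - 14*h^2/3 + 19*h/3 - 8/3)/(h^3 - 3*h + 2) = (h - 8/3)/(h + 2)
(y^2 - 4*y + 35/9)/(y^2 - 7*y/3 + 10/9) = (3*y - 7)/(3*y - 2)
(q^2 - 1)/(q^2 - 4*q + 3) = (q + 1)/(q - 3)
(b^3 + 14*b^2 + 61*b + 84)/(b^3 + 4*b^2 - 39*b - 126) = (b + 4)/(b - 6)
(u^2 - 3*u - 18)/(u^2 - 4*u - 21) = (u - 6)/(u - 7)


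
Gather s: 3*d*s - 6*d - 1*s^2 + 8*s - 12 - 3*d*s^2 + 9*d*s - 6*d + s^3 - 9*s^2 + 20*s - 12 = -12*d + s^3 + s^2*(-3*d - 10) + s*(12*d + 28) - 24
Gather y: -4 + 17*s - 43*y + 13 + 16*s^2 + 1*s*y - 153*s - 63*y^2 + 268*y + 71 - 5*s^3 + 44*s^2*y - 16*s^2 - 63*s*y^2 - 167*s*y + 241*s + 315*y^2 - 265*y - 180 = -5*s^3 + 105*s + y^2*(252 - 63*s) + y*(44*s^2 - 166*s - 40) - 100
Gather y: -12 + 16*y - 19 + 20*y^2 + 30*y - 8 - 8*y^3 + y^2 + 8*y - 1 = -8*y^3 + 21*y^2 + 54*y - 40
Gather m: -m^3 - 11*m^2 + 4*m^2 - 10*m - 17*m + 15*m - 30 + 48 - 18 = -m^3 - 7*m^2 - 12*m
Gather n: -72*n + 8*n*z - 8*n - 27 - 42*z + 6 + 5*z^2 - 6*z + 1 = n*(8*z - 80) + 5*z^2 - 48*z - 20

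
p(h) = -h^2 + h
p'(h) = 1 - 2*h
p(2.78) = -4.95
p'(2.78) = -4.56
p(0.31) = 0.21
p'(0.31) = 0.38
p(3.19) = -6.99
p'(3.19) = -5.38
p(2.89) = -5.46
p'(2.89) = -4.78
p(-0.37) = -0.51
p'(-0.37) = 1.74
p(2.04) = -2.12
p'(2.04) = -3.08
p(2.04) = -2.12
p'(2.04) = -3.08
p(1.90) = -1.71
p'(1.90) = -2.80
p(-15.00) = -240.00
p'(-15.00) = 31.00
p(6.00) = -30.00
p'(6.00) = -11.00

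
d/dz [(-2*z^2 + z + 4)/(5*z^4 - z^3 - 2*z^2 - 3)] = (z*(-20*z^2 + 3*z + 4)*(-2*z^2 + z + 4) + (4*z - 1)*(-5*z^4 + z^3 + 2*z^2 + 3))/(-5*z^4 + z^3 + 2*z^2 + 3)^2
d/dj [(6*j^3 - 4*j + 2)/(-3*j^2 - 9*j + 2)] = 2*(-9*j^4 - 54*j^3 + 12*j^2 + 6*j + 5)/(9*j^4 + 54*j^3 + 69*j^2 - 36*j + 4)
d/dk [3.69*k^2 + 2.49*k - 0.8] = 7.38*k + 2.49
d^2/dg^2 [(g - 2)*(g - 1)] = 2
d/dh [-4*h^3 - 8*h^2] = 4*h*(-3*h - 4)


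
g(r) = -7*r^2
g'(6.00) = -84.00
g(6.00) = -252.00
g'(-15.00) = 210.00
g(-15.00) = -1575.00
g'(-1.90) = 26.60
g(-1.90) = -25.27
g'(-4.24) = 59.36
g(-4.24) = -125.84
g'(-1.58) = 22.12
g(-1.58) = -17.47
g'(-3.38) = 47.32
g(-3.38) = -79.97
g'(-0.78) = 10.92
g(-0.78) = -4.26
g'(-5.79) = 81.06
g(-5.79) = -234.67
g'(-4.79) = 67.06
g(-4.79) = -160.61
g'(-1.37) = 19.18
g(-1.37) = -13.14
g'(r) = -14*r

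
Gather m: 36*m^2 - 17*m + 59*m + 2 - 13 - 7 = 36*m^2 + 42*m - 18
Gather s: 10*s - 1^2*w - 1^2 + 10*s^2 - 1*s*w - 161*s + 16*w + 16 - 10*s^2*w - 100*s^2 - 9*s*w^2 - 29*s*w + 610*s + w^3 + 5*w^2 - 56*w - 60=s^2*(-10*w - 90) + s*(-9*w^2 - 30*w + 459) + w^3 + 5*w^2 - 41*w - 45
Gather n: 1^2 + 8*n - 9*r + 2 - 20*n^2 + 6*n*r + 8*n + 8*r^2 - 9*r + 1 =-20*n^2 + n*(6*r + 16) + 8*r^2 - 18*r + 4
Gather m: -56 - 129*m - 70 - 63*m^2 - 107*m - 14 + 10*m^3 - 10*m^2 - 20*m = 10*m^3 - 73*m^2 - 256*m - 140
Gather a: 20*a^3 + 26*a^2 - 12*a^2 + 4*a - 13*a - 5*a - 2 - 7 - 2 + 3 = 20*a^3 + 14*a^2 - 14*a - 8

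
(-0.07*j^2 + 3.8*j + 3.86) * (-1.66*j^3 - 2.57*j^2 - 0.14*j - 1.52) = 0.1162*j^5 - 6.1281*j^4 - 16.1638*j^3 - 10.3458*j^2 - 6.3164*j - 5.8672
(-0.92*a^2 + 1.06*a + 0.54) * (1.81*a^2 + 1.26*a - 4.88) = -1.6652*a^4 + 0.7594*a^3 + 6.8026*a^2 - 4.4924*a - 2.6352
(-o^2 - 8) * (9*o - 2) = -9*o^3 + 2*o^2 - 72*o + 16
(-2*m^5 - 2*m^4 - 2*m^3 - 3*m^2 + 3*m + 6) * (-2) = 4*m^5 + 4*m^4 + 4*m^3 + 6*m^2 - 6*m - 12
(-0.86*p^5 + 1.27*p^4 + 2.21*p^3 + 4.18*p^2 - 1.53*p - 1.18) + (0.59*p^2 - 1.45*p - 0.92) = -0.86*p^5 + 1.27*p^4 + 2.21*p^3 + 4.77*p^2 - 2.98*p - 2.1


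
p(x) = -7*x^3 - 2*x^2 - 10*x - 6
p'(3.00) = -211.00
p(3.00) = -243.00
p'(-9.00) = -1675.00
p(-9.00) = 5025.00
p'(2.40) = -140.56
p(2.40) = -138.29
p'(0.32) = -13.43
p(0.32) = -9.63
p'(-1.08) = -30.17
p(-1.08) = 11.29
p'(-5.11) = -537.91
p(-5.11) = 926.91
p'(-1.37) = -43.93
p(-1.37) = 21.95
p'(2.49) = -150.16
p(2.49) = -151.37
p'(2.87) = -194.45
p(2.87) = -216.65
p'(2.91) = -199.47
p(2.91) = -224.53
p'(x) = -21*x^2 - 4*x - 10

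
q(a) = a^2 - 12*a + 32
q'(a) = 2*a - 12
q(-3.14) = 79.54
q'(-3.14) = -18.28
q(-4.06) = 97.20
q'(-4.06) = -20.12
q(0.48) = 26.47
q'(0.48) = -11.04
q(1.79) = 13.72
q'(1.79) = -8.42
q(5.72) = -3.92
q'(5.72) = -0.56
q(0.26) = 28.95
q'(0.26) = -11.48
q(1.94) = 12.48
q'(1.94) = -8.12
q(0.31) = 28.38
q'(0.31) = -11.38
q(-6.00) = 140.00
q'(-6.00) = -24.00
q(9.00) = 5.00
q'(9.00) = 6.00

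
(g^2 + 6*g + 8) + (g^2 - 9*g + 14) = 2*g^2 - 3*g + 22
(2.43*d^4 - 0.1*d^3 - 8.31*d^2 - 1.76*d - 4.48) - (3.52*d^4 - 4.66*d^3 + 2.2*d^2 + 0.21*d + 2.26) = -1.09*d^4 + 4.56*d^3 - 10.51*d^2 - 1.97*d - 6.74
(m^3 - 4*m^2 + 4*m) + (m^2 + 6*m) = m^3 - 3*m^2 + 10*m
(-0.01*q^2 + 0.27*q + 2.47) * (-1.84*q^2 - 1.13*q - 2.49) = 0.0184*q^4 - 0.4855*q^3 - 4.825*q^2 - 3.4634*q - 6.1503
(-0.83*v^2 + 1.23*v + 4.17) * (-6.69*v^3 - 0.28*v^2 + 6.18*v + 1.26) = 5.5527*v^5 - 7.9963*v^4 - 33.3711*v^3 + 5.388*v^2 + 27.3204*v + 5.2542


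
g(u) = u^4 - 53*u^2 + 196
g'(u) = 4*u^3 - 106*u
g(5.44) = -496.68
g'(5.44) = 67.32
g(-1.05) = 138.78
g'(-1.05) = 106.67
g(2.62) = -120.69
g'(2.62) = -205.78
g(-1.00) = 144.00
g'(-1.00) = 102.00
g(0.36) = 189.15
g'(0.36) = -37.97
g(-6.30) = -332.27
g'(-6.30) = -332.39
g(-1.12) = 131.09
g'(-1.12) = 113.10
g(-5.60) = -482.63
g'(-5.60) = -108.86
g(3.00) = -200.00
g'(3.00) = -210.00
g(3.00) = -200.00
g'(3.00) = -210.00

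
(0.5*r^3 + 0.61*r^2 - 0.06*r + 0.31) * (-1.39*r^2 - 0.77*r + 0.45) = -0.695*r^5 - 1.2329*r^4 - 0.1613*r^3 - 0.1102*r^2 - 0.2657*r + 0.1395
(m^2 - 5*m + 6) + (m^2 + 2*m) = 2*m^2 - 3*m + 6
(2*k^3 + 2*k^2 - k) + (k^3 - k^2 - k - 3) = 3*k^3 + k^2 - 2*k - 3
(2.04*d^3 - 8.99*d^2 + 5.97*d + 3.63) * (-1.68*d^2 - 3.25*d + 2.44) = -3.4272*d^5 + 8.4732*d^4 + 24.1655*d^3 - 47.4365*d^2 + 2.7693*d + 8.8572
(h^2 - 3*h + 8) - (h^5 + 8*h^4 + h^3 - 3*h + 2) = -h^5 - 8*h^4 - h^3 + h^2 + 6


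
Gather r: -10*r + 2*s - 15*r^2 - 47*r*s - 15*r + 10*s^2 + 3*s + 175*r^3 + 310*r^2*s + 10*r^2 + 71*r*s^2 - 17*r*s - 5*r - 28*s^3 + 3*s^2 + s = 175*r^3 + r^2*(310*s - 5) + r*(71*s^2 - 64*s - 30) - 28*s^3 + 13*s^2 + 6*s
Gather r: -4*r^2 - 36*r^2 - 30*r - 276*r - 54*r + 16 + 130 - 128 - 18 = -40*r^2 - 360*r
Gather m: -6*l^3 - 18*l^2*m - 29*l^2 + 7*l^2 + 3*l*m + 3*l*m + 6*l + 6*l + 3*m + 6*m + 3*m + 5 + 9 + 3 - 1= -6*l^3 - 22*l^2 + 12*l + m*(-18*l^2 + 6*l + 12) + 16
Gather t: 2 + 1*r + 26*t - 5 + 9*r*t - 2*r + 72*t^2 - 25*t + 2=-r + 72*t^2 + t*(9*r + 1) - 1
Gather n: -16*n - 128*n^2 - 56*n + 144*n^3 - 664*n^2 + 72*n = 144*n^3 - 792*n^2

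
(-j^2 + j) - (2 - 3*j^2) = 2*j^2 + j - 2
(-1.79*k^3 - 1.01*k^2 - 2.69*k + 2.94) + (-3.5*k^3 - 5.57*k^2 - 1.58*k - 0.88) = -5.29*k^3 - 6.58*k^2 - 4.27*k + 2.06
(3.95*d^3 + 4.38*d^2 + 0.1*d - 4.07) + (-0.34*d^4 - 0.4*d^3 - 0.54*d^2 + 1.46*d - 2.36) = -0.34*d^4 + 3.55*d^3 + 3.84*d^2 + 1.56*d - 6.43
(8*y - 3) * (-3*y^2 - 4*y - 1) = -24*y^3 - 23*y^2 + 4*y + 3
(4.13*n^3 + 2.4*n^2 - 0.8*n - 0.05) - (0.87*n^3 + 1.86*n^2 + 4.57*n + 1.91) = 3.26*n^3 + 0.54*n^2 - 5.37*n - 1.96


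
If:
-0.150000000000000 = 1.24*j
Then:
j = -0.12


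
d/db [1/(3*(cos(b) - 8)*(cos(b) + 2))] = 2*(cos(b) - 3)*sin(b)/(3*(cos(b) - 8)^2*(cos(b) + 2)^2)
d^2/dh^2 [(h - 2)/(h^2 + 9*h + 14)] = 2*((h - 2)*(2*h + 9)^2 - (3*h + 7)*(h^2 + 9*h + 14))/(h^2 + 9*h + 14)^3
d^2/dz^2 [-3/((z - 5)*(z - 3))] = 6*(-(z - 5)^2 - (z - 5)*(z - 3) - (z - 3)^2)/((z - 5)^3*(z - 3)^3)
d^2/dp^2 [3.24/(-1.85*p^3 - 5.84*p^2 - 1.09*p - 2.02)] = ((35.964*p + 37.8432)*(1.85*p^3 + 5.84*p^2 + 1.09*p + 2.02) - 3.24*(5.55*p^2 + 11.68*p + 1.09)*(11.1*p^2 + 23.36*p + 2.18))/(1.85*p^3 + 5.84*p^2 + 1.09*p + 2.02)^3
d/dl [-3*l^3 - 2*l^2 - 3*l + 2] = -9*l^2 - 4*l - 3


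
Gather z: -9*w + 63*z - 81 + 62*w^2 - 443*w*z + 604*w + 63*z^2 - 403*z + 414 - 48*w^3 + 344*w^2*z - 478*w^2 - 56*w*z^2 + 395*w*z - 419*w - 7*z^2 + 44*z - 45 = -48*w^3 - 416*w^2 + 176*w + z^2*(56 - 56*w) + z*(344*w^2 - 48*w - 296) + 288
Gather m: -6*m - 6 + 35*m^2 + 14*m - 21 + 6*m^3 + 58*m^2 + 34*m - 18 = 6*m^3 + 93*m^2 + 42*m - 45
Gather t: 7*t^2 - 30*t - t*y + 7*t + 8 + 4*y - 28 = 7*t^2 + t*(-y - 23) + 4*y - 20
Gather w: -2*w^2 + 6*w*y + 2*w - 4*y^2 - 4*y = -2*w^2 + w*(6*y + 2) - 4*y^2 - 4*y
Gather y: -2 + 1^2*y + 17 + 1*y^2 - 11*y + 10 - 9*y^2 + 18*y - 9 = -8*y^2 + 8*y + 16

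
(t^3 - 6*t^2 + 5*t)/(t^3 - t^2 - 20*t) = (t - 1)/(t + 4)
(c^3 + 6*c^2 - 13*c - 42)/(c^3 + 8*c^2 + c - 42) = (c^2 - c - 6)/(c^2 + c - 6)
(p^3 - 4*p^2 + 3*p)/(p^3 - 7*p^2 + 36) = p*(p - 1)/(p^2 - 4*p - 12)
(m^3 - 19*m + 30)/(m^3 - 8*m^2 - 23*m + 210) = (m^2 - 5*m + 6)/(m^2 - 13*m + 42)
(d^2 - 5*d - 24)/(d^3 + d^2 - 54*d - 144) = 1/(d + 6)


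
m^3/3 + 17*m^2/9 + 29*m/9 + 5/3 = (m/3 + 1)*(m + 1)*(m + 5/3)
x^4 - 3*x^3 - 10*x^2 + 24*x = x*(x - 4)*(x - 2)*(x + 3)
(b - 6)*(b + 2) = b^2 - 4*b - 12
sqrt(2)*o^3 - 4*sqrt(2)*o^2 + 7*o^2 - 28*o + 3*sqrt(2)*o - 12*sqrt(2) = (o - 4)*(o + 3*sqrt(2))*(sqrt(2)*o + 1)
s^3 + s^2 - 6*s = s*(s - 2)*(s + 3)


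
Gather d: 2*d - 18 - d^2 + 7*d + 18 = -d^2 + 9*d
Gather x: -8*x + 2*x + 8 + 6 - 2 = 12 - 6*x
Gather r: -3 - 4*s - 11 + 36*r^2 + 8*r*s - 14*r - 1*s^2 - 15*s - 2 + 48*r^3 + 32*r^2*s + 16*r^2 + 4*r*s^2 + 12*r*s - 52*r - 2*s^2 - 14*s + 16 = 48*r^3 + r^2*(32*s + 52) + r*(4*s^2 + 20*s - 66) - 3*s^2 - 33*s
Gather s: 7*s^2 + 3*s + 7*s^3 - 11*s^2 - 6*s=7*s^3 - 4*s^2 - 3*s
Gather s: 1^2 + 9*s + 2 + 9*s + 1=18*s + 4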